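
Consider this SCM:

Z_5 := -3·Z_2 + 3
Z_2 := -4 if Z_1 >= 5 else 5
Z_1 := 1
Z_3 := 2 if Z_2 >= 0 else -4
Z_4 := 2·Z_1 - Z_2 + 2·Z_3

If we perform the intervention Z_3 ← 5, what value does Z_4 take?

7

The intervention breaks the incoming arrows to Z_3: Z_3 := 2 if Z_2 >= 0 else -4 no longer applies, and Z_3 = 5.
Z_2 = -4 if Z_1 >= 5 else 5  [with Z_1=1]  = 5
Z_4 = 2·Z_1 - Z_2 + 2·Z_3  [with Z_1=1, Z_2=5, Z_3=5]  = 7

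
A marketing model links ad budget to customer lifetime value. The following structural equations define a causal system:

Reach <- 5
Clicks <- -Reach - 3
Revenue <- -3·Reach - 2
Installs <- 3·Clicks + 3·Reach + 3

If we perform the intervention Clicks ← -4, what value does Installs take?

6

The intervention breaks the incoming arrows to Clicks: Clicks <- -Reach - 3 no longer applies, and Clicks = -4.
Installs = 3·Clicks + 3·Reach + 3  [with Clicks=-4, Reach=5]  = 6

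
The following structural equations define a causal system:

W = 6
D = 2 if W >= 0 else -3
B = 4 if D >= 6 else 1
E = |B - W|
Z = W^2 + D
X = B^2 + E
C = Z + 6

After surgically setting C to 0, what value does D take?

2

Under do(C=0), the mechanism C = Z + 6 is discarded; C is fixed at 0.
D is not downstream of the intervention, so its value is determined by the original equations.
D = 2 if W >= 0 else -3  [with W=6]  = 2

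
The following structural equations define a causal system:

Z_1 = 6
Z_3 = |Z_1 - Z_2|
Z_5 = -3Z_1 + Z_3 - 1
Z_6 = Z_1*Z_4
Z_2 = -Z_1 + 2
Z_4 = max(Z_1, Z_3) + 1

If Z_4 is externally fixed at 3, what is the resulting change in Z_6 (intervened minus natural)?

Under do(Z_4=3), the mechanism Z_4 = max(Z_1, Z_3) + 1 is discarded; Z_4 is fixed at 3.
Z_6 = Z_1*Z_4  [with Z_1=6, Z_4=3]  = 18
Without intervention: Z_2 = -Z_1 + 2  [with Z_1=6]  = -4; Z_3 = |Z_1 - Z_2|  [with Z_1=6, Z_2=-4]  = 10; Z_4 = max(Z_1, Z_3) + 1  [with Z_1=6, Z_3=10]  = 11; Z_6 = Z_1*Z_4  [with Z_1=6, Z_4=11]  = 66.
Change = 18 − 66 = -48.

-48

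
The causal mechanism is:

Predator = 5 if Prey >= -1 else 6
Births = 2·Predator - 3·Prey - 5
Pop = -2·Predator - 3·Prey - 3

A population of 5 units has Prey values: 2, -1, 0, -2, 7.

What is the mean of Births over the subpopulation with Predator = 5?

-1

Conditioning on Predator=5 selects the 4 unit(s) with Prey ∈ {2, -1, 0, 7}. Their Births values: -1, 8, 5, -16. Mean = -1.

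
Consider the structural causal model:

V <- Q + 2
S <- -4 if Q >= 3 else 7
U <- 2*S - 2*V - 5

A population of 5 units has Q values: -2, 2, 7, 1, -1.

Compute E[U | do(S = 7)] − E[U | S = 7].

-2.8

The intervention sets S=7 in all 5 units regardless of Q. Recomputing U per unit gives 9, 1, -9, 3, 7; average 2.2.
Conditioning on S=7 selects the 4 unit(s) with Q ∈ {-2, 2, 1, -1}. Their U values: 9, 1, 3, 7. Mean = 5.
Difference = 2.2 − 5 = -2.8.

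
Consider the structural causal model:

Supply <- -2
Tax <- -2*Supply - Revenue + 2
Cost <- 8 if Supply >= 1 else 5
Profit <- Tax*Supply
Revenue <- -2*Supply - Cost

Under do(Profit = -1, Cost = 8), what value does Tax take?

Setting Profit = -1, Cost = 8 by intervention discards those variables' equations.
Revenue = -2*Supply - Cost  [with Supply=-2, Cost=8]  = -4
Tax = -2*Supply - Revenue + 2  [with Supply=-2, Revenue=-4]  = 10

10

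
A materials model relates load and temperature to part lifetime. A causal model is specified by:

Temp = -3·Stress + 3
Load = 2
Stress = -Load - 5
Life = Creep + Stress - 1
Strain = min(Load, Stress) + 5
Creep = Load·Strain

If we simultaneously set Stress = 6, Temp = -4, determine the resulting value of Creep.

Setting Stress = 6, Temp = -4 by intervention discards those variables' equations.
Strain = min(Load, Stress) + 5  [with Load=2, Stress=6]  = 7
Creep = Load·Strain  [with Load=2, Strain=7]  = 14

14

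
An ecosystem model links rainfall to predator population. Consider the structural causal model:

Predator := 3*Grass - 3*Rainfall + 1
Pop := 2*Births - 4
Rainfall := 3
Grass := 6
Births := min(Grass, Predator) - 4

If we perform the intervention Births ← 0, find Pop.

Intervening sets Births = 0 and removes its equation (Births := min(Grass, Predator) - 4).
Pop = 2*Births - 4  [with Births=0]  = -4

-4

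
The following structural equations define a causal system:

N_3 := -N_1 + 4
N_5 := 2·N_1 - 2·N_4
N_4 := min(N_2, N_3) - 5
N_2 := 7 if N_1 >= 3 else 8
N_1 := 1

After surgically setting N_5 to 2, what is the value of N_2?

8

Under do(N_5=2), the mechanism N_5 := 2·N_1 - 2·N_4 is discarded; N_5 is fixed at 2.
No directed path runs from N_5 to N_2, so N_2 keeps its natural value.
N_2 = 7 if N_1 >= 3 else 8  [with N_1=1]  = 8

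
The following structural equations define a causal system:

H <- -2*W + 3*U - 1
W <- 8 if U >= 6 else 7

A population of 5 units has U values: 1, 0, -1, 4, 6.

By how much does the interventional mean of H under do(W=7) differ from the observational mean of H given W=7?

3

Under do(W=7), W's equation is replaced by W=7 for every unit. Per-unit H: -12, -15, -18, -3, 3. Mean = -9.
Conditioning on W=7 selects the 4 unit(s) with U ∈ {1, 0, -1, 4}. Their H values: -12, -15, -18, -3. Mean = -12.
Difference = -9 − (-12) = 3.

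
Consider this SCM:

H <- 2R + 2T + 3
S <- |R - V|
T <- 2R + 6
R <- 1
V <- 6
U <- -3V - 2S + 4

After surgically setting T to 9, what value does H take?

Intervening sets T = 9 and removes its equation (T <- 2R + 6).
H = 2R + 2T + 3  [with R=1, T=9]  = 23

23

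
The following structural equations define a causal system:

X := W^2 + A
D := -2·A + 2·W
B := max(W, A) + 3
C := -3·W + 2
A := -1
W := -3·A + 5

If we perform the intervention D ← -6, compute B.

do(D=-6) replaces the equation D := -2·A + 2·W with the constant D = -6.
No directed path runs from D to B, so B keeps its natural value.
W = -3·A + 5  [with A=-1]  = 8
B = max(W, A) + 3  [with W=8, A=-1]  = 11

11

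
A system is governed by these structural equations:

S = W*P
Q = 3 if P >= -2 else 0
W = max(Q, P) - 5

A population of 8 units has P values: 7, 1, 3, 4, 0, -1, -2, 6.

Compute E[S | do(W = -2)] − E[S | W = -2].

do(W=-2) breaks W's dependence on P. With W=-2 fixed, S across the units is -14, -2, -6, -8, 0, 2, 4, -12, mean -4.5.
E[S|W=-2] averages over only the 5 units with W=-2 (P = 1, 3, 0, -1, -2): S = -2, -6, 0, 2, 4, mean -0.4.
Difference = -4.5 − (-0.4) = -4.1.

-4.1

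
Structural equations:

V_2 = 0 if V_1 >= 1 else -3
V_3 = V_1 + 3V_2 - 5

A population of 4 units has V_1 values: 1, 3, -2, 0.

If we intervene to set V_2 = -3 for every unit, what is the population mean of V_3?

-13.5

do(V_2=-3) breaks V_2's dependence on V_1. With V_2=-3 fixed, V_3 across the units is -13, -11, -16, -14, mean -13.5.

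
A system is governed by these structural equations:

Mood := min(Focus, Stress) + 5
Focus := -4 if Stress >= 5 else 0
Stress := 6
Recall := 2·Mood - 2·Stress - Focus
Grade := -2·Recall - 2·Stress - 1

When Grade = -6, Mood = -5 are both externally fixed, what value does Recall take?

Under do(Grade = -6, Mood = -5), each intervened variable's structural equation is replaced by its fixed value.
Focus = -4 if Stress >= 5 else 0  [with Stress=6]  = -4
Recall = 2·Mood - 2·Stress - Focus  [with Mood=-5, Stress=6, Focus=-4]  = -18

-18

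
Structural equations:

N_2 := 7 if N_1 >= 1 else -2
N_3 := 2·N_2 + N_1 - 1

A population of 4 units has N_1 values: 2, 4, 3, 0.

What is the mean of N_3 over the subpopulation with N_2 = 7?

Conditioning on N_2=7 selects the 3 unit(s) with N_1 ∈ {2, 4, 3}. Their N_3 values: 15, 17, 16. Mean = 16.

16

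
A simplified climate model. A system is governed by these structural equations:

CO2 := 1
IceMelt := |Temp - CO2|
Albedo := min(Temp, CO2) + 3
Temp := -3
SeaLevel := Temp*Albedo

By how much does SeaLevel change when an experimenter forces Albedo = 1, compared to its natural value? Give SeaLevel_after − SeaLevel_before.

-3

Intervening sets Albedo = 1 and removes its equation (Albedo := min(Temp, CO2) + 3).
SeaLevel = Temp*Albedo  [with Temp=-3, Albedo=1]  = -3
Without intervention: Albedo = min(Temp, CO2) + 3  [with Temp=-3, CO2=1]  = 0; SeaLevel = Temp*Albedo  [with Temp=-3, Albedo=0]  = 0.
Change = -3 − 0 = -3.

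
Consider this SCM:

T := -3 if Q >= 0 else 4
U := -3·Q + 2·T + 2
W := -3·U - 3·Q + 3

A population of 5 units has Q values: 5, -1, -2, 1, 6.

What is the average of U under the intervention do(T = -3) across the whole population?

do(T=-3) breaks T's dependence on Q. With T=-3 fixed, U across the units is -19, -1, 2, -7, -22, mean -9.4.

-9.4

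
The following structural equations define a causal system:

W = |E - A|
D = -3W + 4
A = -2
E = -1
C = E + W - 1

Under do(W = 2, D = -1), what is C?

Setting W = 2, D = -1 by intervention discards those variables' equations.
C = E + W - 1  [with E=-1, W=2]  = 0

0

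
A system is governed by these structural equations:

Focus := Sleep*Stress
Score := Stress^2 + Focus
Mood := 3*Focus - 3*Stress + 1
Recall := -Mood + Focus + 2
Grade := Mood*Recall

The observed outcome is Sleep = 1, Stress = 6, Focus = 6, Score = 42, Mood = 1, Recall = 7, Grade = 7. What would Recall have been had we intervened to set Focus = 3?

13

The intervention breaks the incoming arrows to Focus: Focus := Sleep*Stress no longer applies, and Focus = 3.
Mood = 3*Focus - 3*Stress + 1  [with Focus=3, Stress=6]  = -8
Recall = -Mood + Focus + 2  [with Mood=-8, Focus=3]  = 13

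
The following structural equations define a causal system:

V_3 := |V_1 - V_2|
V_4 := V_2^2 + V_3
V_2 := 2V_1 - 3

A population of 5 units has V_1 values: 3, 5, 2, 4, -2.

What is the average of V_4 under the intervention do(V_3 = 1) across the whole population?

do(V_3=1) breaks V_3's dependence on V_1. With V_3=1 fixed, V_4 across the units is 10, 50, 2, 26, 50, mean 27.6.

27.6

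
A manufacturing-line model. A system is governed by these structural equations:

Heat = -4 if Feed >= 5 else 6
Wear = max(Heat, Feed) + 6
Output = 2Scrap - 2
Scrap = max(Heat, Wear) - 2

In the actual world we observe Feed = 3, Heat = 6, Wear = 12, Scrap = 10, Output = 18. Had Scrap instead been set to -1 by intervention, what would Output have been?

Intervening sets Scrap = -1 and removes its equation (Scrap = max(Heat, Wear) - 2).
Output = 2Scrap - 2  [with Scrap=-1]  = -4

-4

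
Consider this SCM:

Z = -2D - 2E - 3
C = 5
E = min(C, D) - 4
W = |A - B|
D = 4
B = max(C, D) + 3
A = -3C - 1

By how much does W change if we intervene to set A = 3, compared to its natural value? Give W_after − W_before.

-19

do(A=3) replaces the equation A = -3C - 1 with the constant A = 3.
B = max(C, D) + 3  [with C=5, D=4]  = 8
W = |A - B|  [with A=3, B=8]  = 5
Without intervention: A = -3C - 1  [with C=5]  = -16; B = max(C, D) + 3  [with C=5, D=4]  = 8; W = |A - B|  [with A=-16, B=8]  = 24.
Change = 5 − 24 = -19.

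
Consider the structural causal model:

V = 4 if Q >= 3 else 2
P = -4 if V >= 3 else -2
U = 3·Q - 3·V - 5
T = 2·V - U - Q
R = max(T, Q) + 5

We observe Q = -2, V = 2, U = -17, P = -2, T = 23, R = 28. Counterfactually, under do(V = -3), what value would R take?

3

Under do(V=-3), the mechanism V = 4 if Q >= 3 else 2 is discarded; V is fixed at -3.
U = 3·Q - 3·V - 5  [with Q=-2, V=-3]  = -2
T = 2·V - U - Q  [with V=-3, U=-2, Q=-2]  = -2
R = max(T, Q) + 5  [with T=-2, Q=-2]  = 3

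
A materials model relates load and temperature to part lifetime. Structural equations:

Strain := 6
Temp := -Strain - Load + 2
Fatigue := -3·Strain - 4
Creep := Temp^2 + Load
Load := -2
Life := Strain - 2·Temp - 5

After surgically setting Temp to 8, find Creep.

The intervention breaks the incoming arrows to Temp: Temp := -Strain - Load + 2 no longer applies, and Temp = 8.
Creep = Temp^2 + Load  [with Temp=8, Load=-2]  = 62

62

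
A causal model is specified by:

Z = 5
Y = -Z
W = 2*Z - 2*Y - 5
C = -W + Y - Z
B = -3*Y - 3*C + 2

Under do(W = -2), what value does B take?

41

do(W=-2) replaces the equation W = 2*Z - 2*Y - 5 with the constant W = -2.
Y = -Z  [with Z=5]  = -5
C = -W + Y - Z  [with W=-2, Y=-5, Z=5]  = -8
B = -3*Y - 3*C + 2  [with Y=-5, C=-8]  = 41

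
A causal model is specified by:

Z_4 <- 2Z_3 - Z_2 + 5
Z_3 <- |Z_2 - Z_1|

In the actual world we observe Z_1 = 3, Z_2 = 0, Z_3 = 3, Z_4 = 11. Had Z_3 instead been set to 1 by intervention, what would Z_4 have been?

The intervention breaks the incoming arrows to Z_3: Z_3 <- |Z_2 - Z_1| no longer applies, and Z_3 = 1.
Z_4 = 2Z_3 - Z_2 + 5  [with Z_3=1, Z_2=0]  = 7

7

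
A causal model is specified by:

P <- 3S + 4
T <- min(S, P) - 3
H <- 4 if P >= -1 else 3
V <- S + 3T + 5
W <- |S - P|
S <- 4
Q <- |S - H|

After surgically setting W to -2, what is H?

4

do(W=-2) replaces the equation W <- |S - P| with the constant W = -2.
No directed path runs from W to H, so H keeps its natural value.
P = 3S + 4  [with S=4]  = 16
H = 4 if P >= -1 else 3  [with P=16]  = 4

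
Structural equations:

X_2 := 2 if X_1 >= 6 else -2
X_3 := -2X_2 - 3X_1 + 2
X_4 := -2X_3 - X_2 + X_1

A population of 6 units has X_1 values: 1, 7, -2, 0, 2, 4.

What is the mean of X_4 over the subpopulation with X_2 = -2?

-3

E[X_4|X_2=-2] averages over only the 5 units with X_2=-2 (X_1 = 1, -2, 0, 2, 4): X_4 = -3, -24, -10, 4, 18, mean -3.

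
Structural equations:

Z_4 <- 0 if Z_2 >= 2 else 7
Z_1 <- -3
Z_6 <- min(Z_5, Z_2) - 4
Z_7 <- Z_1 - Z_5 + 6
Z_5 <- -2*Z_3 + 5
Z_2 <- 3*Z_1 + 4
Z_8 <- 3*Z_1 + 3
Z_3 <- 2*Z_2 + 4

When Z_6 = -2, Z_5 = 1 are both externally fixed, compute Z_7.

Setting Z_6 = -2, Z_5 = 1 by intervention discards those variables' equations.
Z_7 = Z_1 - Z_5 + 6  [with Z_1=-3, Z_5=1]  = 2

2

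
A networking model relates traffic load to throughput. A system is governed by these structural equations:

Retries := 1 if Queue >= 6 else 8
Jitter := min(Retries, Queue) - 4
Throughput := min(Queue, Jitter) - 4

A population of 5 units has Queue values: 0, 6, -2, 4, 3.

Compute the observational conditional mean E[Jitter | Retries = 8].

-2.75

Conditioning on Retries=8 selects the 4 unit(s) with Queue ∈ {0, -2, 4, 3}. Their Jitter values: -4, -6, 0, -1. Mean = -2.75.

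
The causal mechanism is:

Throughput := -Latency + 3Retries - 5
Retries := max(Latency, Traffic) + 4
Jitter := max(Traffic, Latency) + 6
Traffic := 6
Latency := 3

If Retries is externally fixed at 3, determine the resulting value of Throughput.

do(Retries=3) replaces the equation Retries := max(Latency, Traffic) + 4 with the constant Retries = 3.
Throughput = -Latency + 3Retries - 5  [with Latency=3, Retries=3]  = 1

1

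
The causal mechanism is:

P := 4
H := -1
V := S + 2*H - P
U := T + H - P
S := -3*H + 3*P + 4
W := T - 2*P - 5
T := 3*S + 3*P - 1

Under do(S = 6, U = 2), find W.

Under do(S = 6, U = 2), each intervened variable's structural equation is replaced by its fixed value.
T = 3*S + 3*P - 1  [with S=6, P=4]  = 29
W = T - 2*P - 5  [with T=29, P=4]  = 16

16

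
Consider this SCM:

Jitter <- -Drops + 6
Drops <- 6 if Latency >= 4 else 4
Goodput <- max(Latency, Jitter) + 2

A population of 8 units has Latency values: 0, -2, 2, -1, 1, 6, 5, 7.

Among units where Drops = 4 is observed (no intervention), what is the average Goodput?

4

Observing Drops=4 restricts to units where Drops's equation naturally yields 4: Latency ∈ {0, -2, 2, -1, 1}. In that subpopulation Goodput = 4, 4, 4, 4, 4, mean 4.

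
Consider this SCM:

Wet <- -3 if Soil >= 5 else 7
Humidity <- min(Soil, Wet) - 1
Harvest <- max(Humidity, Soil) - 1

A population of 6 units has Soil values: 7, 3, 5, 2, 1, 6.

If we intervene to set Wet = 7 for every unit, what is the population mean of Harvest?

The intervention sets Wet=7 in all 6 units regardless of Soil. Recomputing Harvest per unit gives 6, 2, 4, 1, 0, 5; average 3.

3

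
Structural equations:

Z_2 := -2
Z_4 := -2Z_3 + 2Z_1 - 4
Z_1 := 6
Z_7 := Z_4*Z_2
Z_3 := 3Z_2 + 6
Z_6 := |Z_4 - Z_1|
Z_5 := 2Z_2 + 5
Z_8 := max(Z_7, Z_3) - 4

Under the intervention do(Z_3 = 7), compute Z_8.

8

The intervention breaks the incoming arrows to Z_3: Z_3 := 3Z_2 + 6 no longer applies, and Z_3 = 7.
Z_4 = -2Z_3 + 2Z_1 - 4  [with Z_3=7, Z_1=6]  = -6
Z_7 = Z_4*Z_2  [with Z_4=-6, Z_2=-2]  = 12
Z_8 = max(Z_7, Z_3) - 4  [with Z_7=12, Z_3=7]  = 8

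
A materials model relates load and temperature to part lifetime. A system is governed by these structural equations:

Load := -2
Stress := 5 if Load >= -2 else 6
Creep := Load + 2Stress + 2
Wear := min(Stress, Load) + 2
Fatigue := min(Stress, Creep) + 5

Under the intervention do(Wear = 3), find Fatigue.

Intervening sets Wear = 3 and removes its equation (Wear := min(Stress, Load) + 2).
No directed path runs from Wear to Fatigue, so Fatigue keeps its natural value.
Stress = 5 if Load >= -2 else 6  [with Load=-2]  = 5
Creep = Load + 2Stress + 2  [with Load=-2, Stress=5]  = 10
Fatigue = min(Stress, Creep) + 5  [with Stress=5, Creep=10]  = 10

10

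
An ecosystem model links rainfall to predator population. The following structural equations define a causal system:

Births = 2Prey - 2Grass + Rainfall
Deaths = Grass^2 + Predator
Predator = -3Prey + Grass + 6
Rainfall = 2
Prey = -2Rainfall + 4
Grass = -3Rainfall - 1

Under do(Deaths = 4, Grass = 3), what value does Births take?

The joint intervention fixes Deaths = 4, Grass = 3, removing each variable's own equation.
Prey = -2Rainfall + 4  [with Rainfall=2]  = 0
Births = 2Prey - 2Grass + Rainfall  [with Prey=0, Grass=3, Rainfall=2]  = -4

-4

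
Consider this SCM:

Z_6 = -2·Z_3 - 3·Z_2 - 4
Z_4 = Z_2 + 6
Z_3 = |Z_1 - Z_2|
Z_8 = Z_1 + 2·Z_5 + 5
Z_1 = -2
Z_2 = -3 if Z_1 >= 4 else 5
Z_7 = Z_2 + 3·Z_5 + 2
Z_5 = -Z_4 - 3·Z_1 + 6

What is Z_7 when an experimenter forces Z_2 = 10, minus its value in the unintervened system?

-10

Under do(Z_2=10), the mechanism Z_2 = -3 if Z_1 >= 4 else 5 is discarded; Z_2 is fixed at 10.
Z_4 = Z_2 + 6  [with Z_2=10]  = 16
Z_5 = -Z_4 - 3·Z_1 + 6  [with Z_4=16, Z_1=-2]  = -4
Z_7 = Z_2 + 3·Z_5 + 2  [with Z_2=10, Z_5=-4]  = 0
Without intervention: Z_2 = -3 if Z_1 >= 4 else 5  [with Z_1=-2]  = 5; Z_4 = Z_2 + 6  [with Z_2=5]  = 11; Z_5 = -Z_4 - 3·Z_1 + 6  [with Z_4=11, Z_1=-2]  = 1; Z_7 = Z_2 + 3·Z_5 + 2  [with Z_2=5, Z_5=1]  = 10.
Change = 0 − 10 = -10.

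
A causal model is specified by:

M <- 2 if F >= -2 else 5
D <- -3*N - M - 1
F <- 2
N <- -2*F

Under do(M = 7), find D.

4

The intervention breaks the incoming arrows to M: M <- 2 if F >= -2 else 5 no longer applies, and M = 7.
N = -2*F  [with F=2]  = -4
D = -3*N - M - 1  [with N=-4, M=7]  = 4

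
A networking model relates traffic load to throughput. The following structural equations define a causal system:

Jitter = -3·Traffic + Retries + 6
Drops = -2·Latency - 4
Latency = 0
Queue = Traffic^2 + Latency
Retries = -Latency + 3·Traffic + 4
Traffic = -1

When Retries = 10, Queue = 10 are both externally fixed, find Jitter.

19

The joint intervention fixes Retries = 10, Queue = 10, removing each variable's own equation.
Jitter = -3·Traffic + Retries + 6  [with Traffic=-1, Retries=10]  = 19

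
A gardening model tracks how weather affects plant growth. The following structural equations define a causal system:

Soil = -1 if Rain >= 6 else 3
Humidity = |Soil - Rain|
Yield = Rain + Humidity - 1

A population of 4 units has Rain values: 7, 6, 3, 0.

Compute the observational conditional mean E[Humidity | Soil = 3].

E[Humidity|Soil=3] averages over only the 2 units with Soil=3 (Rain = 3, 0): Humidity = 0, 3, mean 1.5.

1.5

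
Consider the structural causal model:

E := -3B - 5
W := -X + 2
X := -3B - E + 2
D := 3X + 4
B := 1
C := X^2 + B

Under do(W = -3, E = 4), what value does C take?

The joint intervention fixes W = -3, E = 4, removing each variable's own equation.
X = -3B - E + 2  [with B=1, E=4]  = -5
C = X^2 + B  [with X=-5, B=1]  = 26

26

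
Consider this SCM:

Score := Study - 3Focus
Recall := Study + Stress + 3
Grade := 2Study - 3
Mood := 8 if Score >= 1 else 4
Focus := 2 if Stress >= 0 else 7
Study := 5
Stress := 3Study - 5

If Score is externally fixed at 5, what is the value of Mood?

Intervening sets Score = 5 and removes its equation (Score := Study - 3Focus).
Mood = 8 if Score >= 1 else 4  [with Score=5]  = 8

8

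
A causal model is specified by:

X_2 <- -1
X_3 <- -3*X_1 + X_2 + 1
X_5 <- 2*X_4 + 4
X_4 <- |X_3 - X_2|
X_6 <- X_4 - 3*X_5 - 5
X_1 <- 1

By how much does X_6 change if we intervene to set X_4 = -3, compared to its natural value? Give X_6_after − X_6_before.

25

Under do(X_4=-3), the mechanism X_4 <- |X_3 - X_2| is discarded; X_4 is fixed at -3.
X_5 = 2*X_4 + 4  [with X_4=-3]  = -2
X_6 = X_4 - 3*X_5 - 5  [with X_4=-3, X_5=-2]  = -2
Without intervention: X_3 = -3*X_1 + X_2 + 1  [with X_1=1, X_2=-1]  = -3; X_4 = |X_3 - X_2|  [with X_3=-3, X_2=-1]  = 2; X_5 = 2*X_4 + 4  [with X_4=2]  = 8; X_6 = X_4 - 3*X_5 - 5  [with X_4=2, X_5=8]  = -27.
Change = -2 − (-27) = 25.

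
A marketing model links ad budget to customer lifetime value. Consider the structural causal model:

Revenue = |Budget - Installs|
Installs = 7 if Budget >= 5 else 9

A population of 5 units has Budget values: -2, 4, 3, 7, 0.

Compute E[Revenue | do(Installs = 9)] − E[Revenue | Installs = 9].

-1.15

do(Installs=9) breaks Installs's dependence on Budget. With Installs=9 fixed, Revenue across the units is 11, 5, 6, 2, 9, mean 6.6.
Conditioning on Installs=9 selects the 4 unit(s) with Budget ∈ {-2, 4, 3, 0}. Their Revenue values: 11, 5, 6, 9. Mean = 7.75.
Difference = 6.6 − 7.75 = -1.15.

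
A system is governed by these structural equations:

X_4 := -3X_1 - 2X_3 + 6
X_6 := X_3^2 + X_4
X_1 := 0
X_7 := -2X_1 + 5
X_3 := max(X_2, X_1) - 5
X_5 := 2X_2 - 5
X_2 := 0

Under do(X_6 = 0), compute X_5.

do(X_6=0) replaces the equation X_6 := X_3^2 + X_4 with the constant X_6 = 0.
Since X_5 is not a descendant of the intervened variable, it is unaffected.
X_5 = 2X_2 - 5  [with X_2=0]  = -5

-5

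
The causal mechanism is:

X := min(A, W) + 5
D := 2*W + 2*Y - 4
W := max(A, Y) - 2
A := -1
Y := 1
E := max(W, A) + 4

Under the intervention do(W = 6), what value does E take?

10

do(W=6) replaces the equation W := max(A, Y) - 2 with the constant W = 6.
E = max(W, A) + 4  [with W=6, A=-1]  = 10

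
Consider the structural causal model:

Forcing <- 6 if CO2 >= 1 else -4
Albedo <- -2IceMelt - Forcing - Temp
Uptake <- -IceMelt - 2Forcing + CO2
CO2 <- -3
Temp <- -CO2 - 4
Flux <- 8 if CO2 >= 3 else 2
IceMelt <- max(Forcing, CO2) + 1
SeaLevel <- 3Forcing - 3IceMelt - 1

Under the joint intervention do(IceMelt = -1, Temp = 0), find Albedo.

6

The joint intervention fixes IceMelt = -1, Temp = 0, removing each variable's own equation.
Forcing = 6 if CO2 >= 1 else -4  [with CO2=-3]  = -4
Albedo = -2IceMelt - Forcing - Temp  [with IceMelt=-1, Forcing=-4, Temp=0]  = 6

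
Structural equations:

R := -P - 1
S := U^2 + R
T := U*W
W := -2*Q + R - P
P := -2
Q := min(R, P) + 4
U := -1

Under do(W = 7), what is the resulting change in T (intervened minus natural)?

Intervening sets W = 7 and removes its equation (W := -2*Q + R - P).
T = U*W  [with U=-1, W=7]  = -7
Without intervention: R = -P - 1  [with P=-2]  = 1; Q = min(R, P) + 4  [with R=1, P=-2]  = 2; W = -2*Q + R - P  [with Q=2, R=1, P=-2]  = -1; T = U*W  [with U=-1, W=-1]  = 1.
Change = -7 − 1 = -8.

-8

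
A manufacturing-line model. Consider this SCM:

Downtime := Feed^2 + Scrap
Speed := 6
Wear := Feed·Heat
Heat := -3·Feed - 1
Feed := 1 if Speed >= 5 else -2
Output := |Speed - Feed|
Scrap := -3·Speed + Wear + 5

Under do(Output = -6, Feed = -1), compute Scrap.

-15

The joint intervention fixes Output = -6, Feed = -1, removing each variable's own equation.
Heat = -3·Feed - 1  [with Feed=-1]  = 2
Wear = Feed·Heat  [with Feed=-1, Heat=2]  = -2
Scrap = -3·Speed + Wear + 5  [with Speed=6, Wear=-2]  = -15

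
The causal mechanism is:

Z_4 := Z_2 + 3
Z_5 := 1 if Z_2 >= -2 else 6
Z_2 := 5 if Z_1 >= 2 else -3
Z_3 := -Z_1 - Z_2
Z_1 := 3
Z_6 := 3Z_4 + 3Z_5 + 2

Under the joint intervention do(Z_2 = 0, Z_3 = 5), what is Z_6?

14

Under do(Z_2 = 0, Z_3 = 5), each intervened variable's structural equation is replaced by its fixed value.
Z_4 = Z_2 + 3  [with Z_2=0]  = 3
Z_5 = 1 if Z_2 >= -2 else 6  [with Z_2=0]  = 1
Z_6 = 3Z_4 + 3Z_5 + 2  [with Z_4=3, Z_5=1]  = 14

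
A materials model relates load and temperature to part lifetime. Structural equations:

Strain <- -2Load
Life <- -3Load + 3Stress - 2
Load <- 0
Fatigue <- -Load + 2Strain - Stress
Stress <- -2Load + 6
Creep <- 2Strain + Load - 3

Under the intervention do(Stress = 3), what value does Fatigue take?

-3

do(Stress=3) replaces the equation Stress <- -2Load + 6 with the constant Stress = 3.
Strain = -2Load  [with Load=0]  = 0
Fatigue = -Load + 2Strain - Stress  [with Load=0, Strain=0, Stress=3]  = -3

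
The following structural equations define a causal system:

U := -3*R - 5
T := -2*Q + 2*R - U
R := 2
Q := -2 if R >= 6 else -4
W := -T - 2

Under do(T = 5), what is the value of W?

Intervening sets T = 5 and removes its equation (T := -2*Q + 2*R - U).
W = -T - 2  [with T=5]  = -7

-7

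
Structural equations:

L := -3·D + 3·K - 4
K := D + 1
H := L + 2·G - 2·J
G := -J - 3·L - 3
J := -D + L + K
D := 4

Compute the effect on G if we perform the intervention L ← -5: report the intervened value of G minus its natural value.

16

do(L=-5) replaces the equation L := -3·D + 3·K - 4 with the constant L = -5.
K = D + 1  [with D=4]  = 5
J = -D + L + K  [with D=4, L=-5, K=5]  = -4
G = -J - 3·L - 3  [with J=-4, L=-5]  = 16
Without intervention: K = D + 1  [with D=4]  = 5; L = -3·D + 3·K - 4  [with D=4, K=5]  = -1; J = -D + L + K  [with D=4, L=-1, K=5]  = 0; G = -J - 3·L - 3  [with J=0, L=-1]  = 0.
Change = 16 − 0 = 16.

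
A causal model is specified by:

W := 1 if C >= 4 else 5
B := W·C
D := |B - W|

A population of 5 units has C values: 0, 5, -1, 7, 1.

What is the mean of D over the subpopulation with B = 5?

2

E[D|B=5] averages over only the 2 units with B=5 (C = 5, 1): D = 4, 0, mean 2.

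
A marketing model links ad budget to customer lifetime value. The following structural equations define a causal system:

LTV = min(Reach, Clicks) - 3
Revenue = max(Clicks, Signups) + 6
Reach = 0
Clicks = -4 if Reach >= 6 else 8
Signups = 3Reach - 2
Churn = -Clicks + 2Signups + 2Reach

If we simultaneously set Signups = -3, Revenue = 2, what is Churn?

-14

The joint intervention fixes Signups = -3, Revenue = 2, removing each variable's own equation.
Clicks = -4 if Reach >= 6 else 8  [with Reach=0]  = 8
Churn = -Clicks + 2Signups + 2Reach  [with Clicks=8, Signups=-3, Reach=0]  = -14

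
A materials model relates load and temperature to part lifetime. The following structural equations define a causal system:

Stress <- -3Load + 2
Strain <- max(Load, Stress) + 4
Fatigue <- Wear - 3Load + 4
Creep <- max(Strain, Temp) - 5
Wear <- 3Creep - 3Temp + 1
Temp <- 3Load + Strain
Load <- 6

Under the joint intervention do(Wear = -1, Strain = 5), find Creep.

18

Under do(Wear = -1, Strain = 5), each intervened variable's structural equation is replaced by its fixed value.
Temp = 3Load + Strain  [with Load=6, Strain=5]  = 23
Creep = max(Strain, Temp) - 5  [with Strain=5, Temp=23]  = 18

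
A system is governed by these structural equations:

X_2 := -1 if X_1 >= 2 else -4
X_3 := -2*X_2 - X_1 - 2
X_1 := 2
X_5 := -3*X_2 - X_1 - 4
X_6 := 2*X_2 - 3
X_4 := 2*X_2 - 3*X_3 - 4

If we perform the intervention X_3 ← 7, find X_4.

-27

The intervention breaks the incoming arrows to X_3: X_3 := -2*X_2 - X_1 - 2 no longer applies, and X_3 = 7.
X_2 = -1 if X_1 >= 2 else -4  [with X_1=2]  = -1
X_4 = 2*X_2 - 3*X_3 - 4  [with X_2=-1, X_3=7]  = -27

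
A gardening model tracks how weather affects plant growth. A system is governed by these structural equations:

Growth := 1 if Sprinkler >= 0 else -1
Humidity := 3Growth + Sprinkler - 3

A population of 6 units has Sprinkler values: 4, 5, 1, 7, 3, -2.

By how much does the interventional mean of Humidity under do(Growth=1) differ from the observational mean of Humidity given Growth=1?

-1

Under do(Growth=1), Growth's equation is replaced by Growth=1 for every unit. Per-unit Humidity: 4, 5, 1, 7, 3, -2. Mean = 3.
Conditioning on Growth=1 selects the 5 unit(s) with Sprinkler ∈ {4, 5, 1, 7, 3}. Their Humidity values: 4, 5, 1, 7, 3. Mean = 4.
Difference = 3 − 4 = -1.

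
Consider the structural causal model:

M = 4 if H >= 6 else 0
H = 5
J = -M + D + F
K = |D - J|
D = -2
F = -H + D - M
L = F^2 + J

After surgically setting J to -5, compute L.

44

The intervention breaks the incoming arrows to J: J = -M + D + F no longer applies, and J = -5.
M = 4 if H >= 6 else 0  [with H=5]  = 0
F = -H + D - M  [with H=5, D=-2, M=0]  = -7
L = F^2 + J  [with F=-7, J=-5]  = 44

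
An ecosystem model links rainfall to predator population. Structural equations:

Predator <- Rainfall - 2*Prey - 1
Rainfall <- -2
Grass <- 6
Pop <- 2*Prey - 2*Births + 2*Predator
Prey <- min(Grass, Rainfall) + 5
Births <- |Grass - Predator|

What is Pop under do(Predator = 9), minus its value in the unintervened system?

Under do(Predator=9), the mechanism Predator <- Rainfall - 2*Prey - 1 is discarded; Predator is fixed at 9.
Prey = min(Grass, Rainfall) + 5  [with Grass=6, Rainfall=-2]  = 3
Births = |Grass - Predator|  [with Grass=6, Predator=9]  = 3
Pop = 2*Prey - 2*Births + 2*Predator  [with Prey=3, Births=3, Predator=9]  = 18
Without intervention: Prey = min(Grass, Rainfall) + 5  [with Grass=6, Rainfall=-2]  = 3; Predator = Rainfall - 2*Prey - 1  [with Rainfall=-2, Prey=3]  = -9; Births = |Grass - Predator|  [with Grass=6, Predator=-9]  = 15; Pop = 2*Prey - 2*Births + 2*Predator  [with Prey=3, Births=15, Predator=-9]  = -42.
Change = 18 − (-42) = 60.

60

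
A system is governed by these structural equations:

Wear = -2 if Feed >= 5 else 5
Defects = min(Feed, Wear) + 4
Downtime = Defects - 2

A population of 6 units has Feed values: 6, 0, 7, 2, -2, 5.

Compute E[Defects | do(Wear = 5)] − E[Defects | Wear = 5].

2.5

do(Wear=5) breaks Wear's dependence on Feed. With Wear=5 fixed, Defects across the units is 9, 4, 9, 6, 2, 9, mean 6.5.
Conditioning on Wear=5 selects the 3 unit(s) with Feed ∈ {0, 2, -2}. Their Defects values: 4, 6, 2. Mean = 4.
Difference = 6.5 − 4 = 2.5.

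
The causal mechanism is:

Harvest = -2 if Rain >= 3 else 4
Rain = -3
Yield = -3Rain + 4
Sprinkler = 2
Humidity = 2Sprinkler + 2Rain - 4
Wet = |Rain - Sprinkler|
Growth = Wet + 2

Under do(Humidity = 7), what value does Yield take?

The intervention breaks the incoming arrows to Humidity: Humidity = 2Sprinkler + 2Rain - 4 no longer applies, and Humidity = 7.
Since Yield is not a descendant of the intervened variable, it is unaffected.
Yield = -3Rain + 4  [with Rain=-3]  = 13

13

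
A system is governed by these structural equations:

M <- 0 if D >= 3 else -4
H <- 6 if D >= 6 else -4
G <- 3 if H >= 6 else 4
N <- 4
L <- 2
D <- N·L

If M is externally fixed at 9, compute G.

do(M=9) replaces the equation M <- 0 if D >= 3 else -4 with the constant M = 9.
Since G is not a descendant of the intervened variable, it is unaffected.
D = N·L  [with N=4, L=2]  = 8
H = 6 if D >= 6 else -4  [with D=8]  = 6
G = 3 if H >= 6 else 4  [with H=6]  = 3

3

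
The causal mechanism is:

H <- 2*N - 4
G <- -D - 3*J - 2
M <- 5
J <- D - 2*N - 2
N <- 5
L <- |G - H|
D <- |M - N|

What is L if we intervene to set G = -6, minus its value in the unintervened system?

-16

Intervening sets G = -6 and removes its equation (G <- -D - 3*J - 2).
H = 2*N - 4  [with N=5]  = 6
L = |G - H|  [with G=-6, H=6]  = 12
Without intervention: D = |M - N|  [with M=5, N=5]  = 0; J = D - 2*N - 2  [with D=0, N=5]  = -12; H = 2*N - 4  [with N=5]  = 6; G = -D - 3*J - 2  [with D=0, J=-12]  = 34; L = |G - H|  [with G=34, H=6]  = 28.
Change = 12 − 28 = -16.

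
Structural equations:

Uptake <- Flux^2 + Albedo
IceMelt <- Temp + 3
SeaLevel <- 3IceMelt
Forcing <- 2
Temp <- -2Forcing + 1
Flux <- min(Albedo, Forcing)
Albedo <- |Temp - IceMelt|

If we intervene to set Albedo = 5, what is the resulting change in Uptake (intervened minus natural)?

2

The intervention breaks the incoming arrows to Albedo: Albedo <- |Temp - IceMelt| no longer applies, and Albedo = 5.
Flux = min(Albedo, Forcing)  [with Albedo=5, Forcing=2]  = 2
Uptake = Flux^2 + Albedo  [with Flux=2, Albedo=5]  = 9
Without intervention: Temp = -2Forcing + 1  [with Forcing=2]  = -3; IceMelt = Temp + 3  [with Temp=-3]  = 0; Albedo = |Temp - IceMelt|  [with Temp=-3, IceMelt=0]  = 3; Flux = min(Albedo, Forcing)  [with Albedo=3, Forcing=2]  = 2; Uptake = Flux^2 + Albedo  [with Flux=2, Albedo=3]  = 7.
Change = 9 − 7 = 2.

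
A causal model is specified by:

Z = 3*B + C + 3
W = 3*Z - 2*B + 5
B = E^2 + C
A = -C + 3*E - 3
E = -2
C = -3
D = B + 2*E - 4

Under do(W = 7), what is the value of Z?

3

Under do(W=7), the mechanism W = 3*Z - 2*B + 5 is discarded; W is fixed at 7.
Since Z is not a descendant of the intervened variable, it is unaffected.
B = E^2 + C  [with E=-2, C=-3]  = 1
Z = 3*B + C + 3  [with B=1, C=-3]  = 3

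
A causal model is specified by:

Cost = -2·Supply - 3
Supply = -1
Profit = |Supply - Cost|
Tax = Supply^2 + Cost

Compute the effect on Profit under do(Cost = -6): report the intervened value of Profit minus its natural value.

Under do(Cost=-6), the mechanism Cost = -2·Supply - 3 is discarded; Cost is fixed at -6.
Profit = |Supply - Cost|  [with Supply=-1, Cost=-6]  = 5
Without intervention: Cost = -2·Supply - 3  [with Supply=-1]  = -1; Profit = |Supply - Cost|  [with Supply=-1, Cost=-1]  = 0.
Change = 5 − 0 = 5.

5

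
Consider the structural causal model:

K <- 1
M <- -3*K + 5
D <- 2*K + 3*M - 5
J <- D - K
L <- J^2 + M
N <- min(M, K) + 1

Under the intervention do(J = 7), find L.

Intervening sets J = 7 and removes its equation (J <- D - K).
M = -3*K + 5  [with K=1]  = 2
L = J^2 + M  [with J=7, M=2]  = 51

51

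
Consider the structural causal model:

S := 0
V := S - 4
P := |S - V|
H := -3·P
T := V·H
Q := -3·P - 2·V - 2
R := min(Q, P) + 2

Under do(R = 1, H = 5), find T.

Under do(R = 1, H = 5), each intervened variable's structural equation is replaced by its fixed value.
V = S - 4  [with S=0]  = -4
T = V·H  [with V=-4, H=5]  = -20

-20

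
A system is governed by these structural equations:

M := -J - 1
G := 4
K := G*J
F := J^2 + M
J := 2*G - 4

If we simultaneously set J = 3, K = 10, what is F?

5

Under do(J = 3, K = 10), each intervened variable's structural equation is replaced by its fixed value.
M = -J - 1  [with J=3]  = -4
F = J^2 + M  [with J=3, M=-4]  = 5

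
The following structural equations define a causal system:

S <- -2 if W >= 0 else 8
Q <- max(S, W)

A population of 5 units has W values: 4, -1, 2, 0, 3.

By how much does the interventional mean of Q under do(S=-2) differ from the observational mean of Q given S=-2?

-0.65

The intervention sets S=-2 in all 5 units regardless of W. Recomputing Q per unit gives 4, -1, 2, 0, 3; average 1.6.
Observing S=-2 restricts to units where S's equation naturally yields -2: W ∈ {4, 2, 0, 3}. In that subpopulation Q = 4, 2, 0, 3, mean 2.25.
Difference = 1.6 − 2.25 = -0.65.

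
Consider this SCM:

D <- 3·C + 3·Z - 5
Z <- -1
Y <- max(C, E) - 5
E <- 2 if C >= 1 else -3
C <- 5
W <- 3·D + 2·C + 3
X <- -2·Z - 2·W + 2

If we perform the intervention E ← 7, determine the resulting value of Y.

Intervening sets E = 7 and removes its equation (E <- 2 if C >= 1 else -3).
Y = max(C, E) - 5  [with C=5, E=7]  = 2

2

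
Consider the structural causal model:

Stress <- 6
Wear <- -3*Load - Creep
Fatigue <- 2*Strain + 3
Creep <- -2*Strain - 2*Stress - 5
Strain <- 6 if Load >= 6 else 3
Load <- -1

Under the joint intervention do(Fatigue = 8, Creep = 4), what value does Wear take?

-1

Setting Fatigue = 8, Creep = 4 by intervention discards those variables' equations.
Wear = -3*Load - Creep  [with Load=-1, Creep=4]  = -1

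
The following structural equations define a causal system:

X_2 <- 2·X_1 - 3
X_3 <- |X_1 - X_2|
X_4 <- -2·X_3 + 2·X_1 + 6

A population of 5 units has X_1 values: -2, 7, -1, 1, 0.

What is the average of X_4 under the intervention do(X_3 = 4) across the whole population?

do(X_3=4) breaks X_3's dependence on X_1. With X_3=4 fixed, X_4 across the units is -6, 12, -4, 0, -2, mean 0.

0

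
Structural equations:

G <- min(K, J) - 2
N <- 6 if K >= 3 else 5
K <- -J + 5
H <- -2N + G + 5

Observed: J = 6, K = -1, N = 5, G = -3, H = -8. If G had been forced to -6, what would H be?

-11

Intervening sets G = -6 and removes its equation (G <- min(K, J) - 2).
K = -J + 5  [with J=6]  = -1
N = 6 if K >= 3 else 5  [with K=-1]  = 5
H = -2N + G + 5  [with N=5, G=-6]  = -11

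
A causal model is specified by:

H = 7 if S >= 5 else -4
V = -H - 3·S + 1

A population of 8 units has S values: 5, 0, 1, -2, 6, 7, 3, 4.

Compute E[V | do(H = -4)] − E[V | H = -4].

-5.4

Every unit gets H=-4 under the intervention. V values become -10, 5, 2, 11, -13, -16, -4, -7; E[V|do(H=-4)] = -4.
Observing H=-4 restricts to units where H's equation naturally yields -4: S ∈ {0, 1, -2, 3, 4}. In that subpopulation V = 5, 2, 11, -4, -7, mean 1.4.
Difference = -4 − 1.4 = -5.4.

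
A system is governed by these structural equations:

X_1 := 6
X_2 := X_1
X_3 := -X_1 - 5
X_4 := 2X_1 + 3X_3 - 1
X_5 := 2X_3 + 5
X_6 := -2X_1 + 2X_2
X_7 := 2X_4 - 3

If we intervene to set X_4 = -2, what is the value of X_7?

The intervention breaks the incoming arrows to X_4: X_4 := 2X_1 + 3X_3 - 1 no longer applies, and X_4 = -2.
X_7 = 2X_4 - 3  [with X_4=-2]  = -7

-7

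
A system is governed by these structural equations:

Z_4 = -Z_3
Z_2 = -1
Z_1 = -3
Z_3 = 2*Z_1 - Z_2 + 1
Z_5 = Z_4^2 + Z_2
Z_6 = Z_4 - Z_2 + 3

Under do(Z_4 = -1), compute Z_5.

Intervening sets Z_4 = -1 and removes its equation (Z_4 = -Z_3).
Z_5 = Z_4^2 + Z_2  [with Z_4=-1, Z_2=-1]  = 0

0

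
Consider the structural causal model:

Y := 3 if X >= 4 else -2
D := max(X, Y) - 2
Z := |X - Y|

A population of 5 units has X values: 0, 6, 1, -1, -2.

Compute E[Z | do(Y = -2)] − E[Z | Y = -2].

1.3

Every unit gets Y=-2 under the intervention. Z values become 2, 8, 3, 1, 0; E[Z|do(Y=-2)] = 2.8.
E[Z|Y=-2] averages over only the 4 units with Y=-2 (X = 0, 1, -1, -2): Z = 2, 3, 1, 0, mean 1.5.
Difference = 2.8 − 1.5 = 1.3.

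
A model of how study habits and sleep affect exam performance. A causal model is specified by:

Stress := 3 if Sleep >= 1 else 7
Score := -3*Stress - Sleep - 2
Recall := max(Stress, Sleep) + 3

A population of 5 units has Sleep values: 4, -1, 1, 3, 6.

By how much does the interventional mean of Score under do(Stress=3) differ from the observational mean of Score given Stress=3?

The intervention sets Stress=3 in all 5 units regardless of Sleep. Recomputing Score per unit gives -15, -10, -12, -14, -17; average -13.6.
Observing Stress=3 restricts to units where Stress's equation naturally yields 3: Sleep ∈ {4, 1, 3, 6}. In that subpopulation Score = -15, -12, -14, -17, mean -14.5.
Difference = -13.6 − (-14.5) = 0.9.

0.9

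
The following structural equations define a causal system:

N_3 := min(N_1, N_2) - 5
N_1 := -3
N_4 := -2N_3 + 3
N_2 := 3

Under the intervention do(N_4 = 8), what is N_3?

Under do(N_4=8), the mechanism N_4 := -2N_3 + 3 is discarded; N_4 is fixed at 8.
Since N_3 is not a descendant of the intervened variable, it is unaffected.
N_3 = min(N_1, N_2) - 5  [with N_1=-3, N_2=3]  = -8

-8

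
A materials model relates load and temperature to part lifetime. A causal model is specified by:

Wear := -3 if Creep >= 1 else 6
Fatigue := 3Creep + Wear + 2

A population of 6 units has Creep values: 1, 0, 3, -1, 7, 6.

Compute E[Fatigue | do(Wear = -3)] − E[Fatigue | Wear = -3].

-4.75

Every unit gets Wear=-3 under the intervention. Fatigue values become 2, -1, 8, -4, 20, 17; E[Fatigue|do(Wear=-3)] = 7.
Conditioning on Wear=-3 selects the 4 unit(s) with Creep ∈ {1, 3, 7, 6}. Their Fatigue values: 2, 8, 20, 17. Mean = 11.75.
Difference = 7 − 11.75 = -4.75.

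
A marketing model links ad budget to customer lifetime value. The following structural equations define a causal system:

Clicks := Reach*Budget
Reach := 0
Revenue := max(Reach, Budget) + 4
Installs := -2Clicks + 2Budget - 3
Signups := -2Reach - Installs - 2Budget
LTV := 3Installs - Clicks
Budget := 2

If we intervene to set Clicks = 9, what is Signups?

13

do(Clicks=9) replaces the equation Clicks := Reach*Budget with the constant Clicks = 9.
Installs = -2Clicks + 2Budget - 3  [with Clicks=9, Budget=2]  = -17
Signups = -2Reach - Installs - 2Budget  [with Reach=0, Installs=-17, Budget=2]  = 13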